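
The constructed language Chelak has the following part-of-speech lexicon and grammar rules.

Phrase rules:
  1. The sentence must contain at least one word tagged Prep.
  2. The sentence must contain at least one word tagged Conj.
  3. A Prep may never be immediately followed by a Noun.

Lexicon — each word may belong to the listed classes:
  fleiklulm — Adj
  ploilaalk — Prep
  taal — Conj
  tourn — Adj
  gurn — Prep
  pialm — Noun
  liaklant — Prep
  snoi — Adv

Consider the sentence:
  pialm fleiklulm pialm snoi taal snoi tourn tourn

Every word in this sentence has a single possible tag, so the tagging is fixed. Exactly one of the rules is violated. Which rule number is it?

Fixed tagging: Noun Adj Noun Adv Conj Adv Adj Adj.
Checking each rule: R1 fails, R2 ok, R3 ok.
Only rule 1 fails.

1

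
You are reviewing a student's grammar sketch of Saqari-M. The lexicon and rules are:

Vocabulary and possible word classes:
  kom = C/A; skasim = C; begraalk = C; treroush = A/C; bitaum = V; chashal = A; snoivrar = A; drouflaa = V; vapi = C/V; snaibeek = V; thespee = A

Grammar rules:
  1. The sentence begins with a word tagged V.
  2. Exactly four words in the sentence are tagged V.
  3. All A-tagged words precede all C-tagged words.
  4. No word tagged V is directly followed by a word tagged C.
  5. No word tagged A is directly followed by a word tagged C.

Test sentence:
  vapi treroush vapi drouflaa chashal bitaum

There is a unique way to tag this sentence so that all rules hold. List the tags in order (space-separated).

V A V V A V

Candidates per position — 1:vapi {C,V}; 2:treroush {A,C}; 3:vapi {C,V}; 4:drouflaa {V}; 5:chashal {A}; 6:bitaum {V}.
Position 1: tagging it C would leave rule 1 unsatisfiable, so it must be V.
Position 2: tagging it C would leave rule 3 unsatisfiable, so it must be A.
Position 3: tagging it C would leave rule 2 unsatisfiable, so it must be V.
So the tagging must be: V A V V A V.
Rule-by-rule: rule 1 holds; rule 2 holds; rule 3 holds; rule 4 holds; rule 5 holds.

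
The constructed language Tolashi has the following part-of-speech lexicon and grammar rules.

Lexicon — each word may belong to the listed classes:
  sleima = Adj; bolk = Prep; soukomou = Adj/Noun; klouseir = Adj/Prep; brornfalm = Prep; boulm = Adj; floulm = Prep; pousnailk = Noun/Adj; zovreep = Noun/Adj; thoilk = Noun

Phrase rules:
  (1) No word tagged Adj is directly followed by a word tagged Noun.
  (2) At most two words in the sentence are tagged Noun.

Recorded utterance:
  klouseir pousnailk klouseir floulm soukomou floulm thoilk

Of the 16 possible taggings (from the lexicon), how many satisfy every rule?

Candidates per position — 1:klouseir {Adj,Prep}; 2:pousnailk {Noun,Adj}; 3:klouseir {Adj,Prep}; 4:floulm {Prep}; 5:soukomou {Adj,Noun}; 6:floulm {Prep}; 7:thoilk {Noun}.
There are 16 candidate sequences in total.
Checking each against the rules leaves 10 sequences.
Count = 10.

10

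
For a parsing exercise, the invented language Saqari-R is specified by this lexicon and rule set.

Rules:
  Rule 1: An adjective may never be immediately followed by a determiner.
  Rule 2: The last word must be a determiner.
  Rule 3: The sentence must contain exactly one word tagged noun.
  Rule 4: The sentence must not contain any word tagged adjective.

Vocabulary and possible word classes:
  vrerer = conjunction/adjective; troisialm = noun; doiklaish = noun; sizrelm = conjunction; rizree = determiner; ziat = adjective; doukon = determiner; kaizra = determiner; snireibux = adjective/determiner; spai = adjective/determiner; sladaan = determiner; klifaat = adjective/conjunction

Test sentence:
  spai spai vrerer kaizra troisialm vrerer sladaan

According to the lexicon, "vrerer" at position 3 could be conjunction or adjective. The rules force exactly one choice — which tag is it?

Candidates per position — 1:spai {adjective,determiner}; 2:spai {adjective,determiner}; 3:vrerer {conjunction,adjective}; 4:kaizra {determiner}; 5:troisialm {noun}; 6:vrerer {conjunction,adjective}; 7:sladaan {determiner}.
Position 1: adjective is ruled out by rule 4; that leaves determiner.
Position 2: adjective is ruled out by rule 4; that leaves determiner.
Position 3: adjective is ruled out by rule 1; that leaves conjunction.
Position 6: adjective is ruled out by rule 1; that leaves conjunction.
The only consistent sequence is: determiner determiner conjunction determiner noun conjunction determiner.
Verifying each rule — rule 1 satisfied; rule 2 satisfied; rule 3 satisfied; rule 4 satisfied.

conjunction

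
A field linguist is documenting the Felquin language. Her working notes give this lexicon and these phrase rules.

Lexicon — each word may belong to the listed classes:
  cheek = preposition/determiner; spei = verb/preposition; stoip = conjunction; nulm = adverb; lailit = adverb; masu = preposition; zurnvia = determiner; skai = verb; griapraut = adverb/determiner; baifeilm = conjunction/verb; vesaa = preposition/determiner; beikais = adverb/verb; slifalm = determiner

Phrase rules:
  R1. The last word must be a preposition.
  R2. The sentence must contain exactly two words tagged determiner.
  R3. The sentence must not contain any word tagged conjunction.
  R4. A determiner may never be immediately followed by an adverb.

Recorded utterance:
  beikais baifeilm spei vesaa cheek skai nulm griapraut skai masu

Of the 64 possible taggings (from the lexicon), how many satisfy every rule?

Candidates per position — 1:beikais {adverb,verb}; 2:baifeilm {conjunction,verb}; 3:spei {verb,preposition}; 4:vesaa {preposition,determiner}; 5:cheek {preposition,determiner}; 6:skai {verb}; 7:nulm {adverb}; 8:griapraut {adverb,determiner}; 9:skai {verb}; 10:masu {preposition}.
There are 64 candidate sequences in total.
Checking each against the rules leaves 12 sequences.
Count = 12.

12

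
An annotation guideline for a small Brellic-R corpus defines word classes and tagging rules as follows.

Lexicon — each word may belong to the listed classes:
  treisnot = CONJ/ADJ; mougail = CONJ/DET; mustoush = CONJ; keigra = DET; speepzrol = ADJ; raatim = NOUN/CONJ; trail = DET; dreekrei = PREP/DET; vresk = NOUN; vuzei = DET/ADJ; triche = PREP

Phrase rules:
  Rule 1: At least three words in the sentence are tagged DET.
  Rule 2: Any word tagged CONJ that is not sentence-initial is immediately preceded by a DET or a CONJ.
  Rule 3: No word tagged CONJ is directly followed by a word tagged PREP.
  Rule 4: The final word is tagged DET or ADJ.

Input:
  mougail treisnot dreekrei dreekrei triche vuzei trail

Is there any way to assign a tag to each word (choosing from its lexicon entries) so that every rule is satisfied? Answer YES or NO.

Candidates per position — 1:mougail {CONJ,DET}; 2:treisnot {CONJ,ADJ}; 3:dreekrei {PREP,DET}; 4:dreekrei {PREP,DET}; 5:triche {PREP}; 6:vuzei {DET,ADJ}; 7:trail {DET}.
One satisfying assignment: DET CONJ DET DET PREP DET DET.
Verifying each rule — rule 1 holds; rule 2 holds; rule 3 holds; rule 4 holds.

YES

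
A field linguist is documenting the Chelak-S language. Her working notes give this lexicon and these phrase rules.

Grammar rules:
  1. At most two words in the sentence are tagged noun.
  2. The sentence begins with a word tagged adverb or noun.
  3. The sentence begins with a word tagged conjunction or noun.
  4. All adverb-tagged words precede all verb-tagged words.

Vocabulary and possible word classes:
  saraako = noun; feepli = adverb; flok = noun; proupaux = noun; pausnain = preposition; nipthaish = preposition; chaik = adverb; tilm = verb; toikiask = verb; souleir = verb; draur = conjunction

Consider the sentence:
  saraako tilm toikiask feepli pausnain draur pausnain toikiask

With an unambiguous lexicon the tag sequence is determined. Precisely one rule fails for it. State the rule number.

4

Fixed tagging: noun verb verb adverb preposition conjunction preposition verb.
Applying the rules: R1 holds, R2 holds, R3 holds, R4 violated.
Only rule 4 fails.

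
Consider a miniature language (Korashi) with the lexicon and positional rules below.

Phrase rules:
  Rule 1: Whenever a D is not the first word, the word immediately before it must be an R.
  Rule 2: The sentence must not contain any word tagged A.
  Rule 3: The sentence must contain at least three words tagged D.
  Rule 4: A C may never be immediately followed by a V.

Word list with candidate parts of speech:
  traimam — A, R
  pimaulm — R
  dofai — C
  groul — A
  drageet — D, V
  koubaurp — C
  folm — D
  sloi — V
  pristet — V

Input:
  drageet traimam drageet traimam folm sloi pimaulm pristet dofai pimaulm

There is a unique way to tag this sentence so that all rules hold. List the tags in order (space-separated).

Candidates per position — 1:drageet {D,V}; 2:traimam {A,R}; 3:drageet {D,V}; 4:traimam {A,R}; 5:folm {D}; 6:sloi {V}; 7:pimaulm {R}; 8:pristet {V}; 9:dofai {C}; 10:pimaulm {R}.
Position 1: tagging it V would leave rule 3 unsatisfiable, so it must be D.
Position 2: tagging it A would leave rule 2 unsatisfiable, so it must be R.
Position 3: tagging it V would leave rule 3 unsatisfiable, so it must be D.
Position 4: tagging it A would leave rule 1 unsatisfiable, so it must be R.
That leaves exactly one tagging: D R D R D V R V C R.
Rule-by-rule: rule 1 ok; rule 2 ok; rule 3 ok; rule 4 ok.

D R D R D V R V C R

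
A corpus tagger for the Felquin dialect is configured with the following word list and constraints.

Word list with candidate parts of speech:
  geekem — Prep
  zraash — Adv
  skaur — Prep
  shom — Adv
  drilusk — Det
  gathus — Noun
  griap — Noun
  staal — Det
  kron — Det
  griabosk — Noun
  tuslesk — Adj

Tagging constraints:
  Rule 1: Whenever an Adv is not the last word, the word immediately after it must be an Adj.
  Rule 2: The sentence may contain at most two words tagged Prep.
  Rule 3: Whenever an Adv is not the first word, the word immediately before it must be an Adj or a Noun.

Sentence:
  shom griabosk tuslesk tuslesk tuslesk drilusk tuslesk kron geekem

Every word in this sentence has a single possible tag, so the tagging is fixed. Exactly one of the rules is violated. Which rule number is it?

Fixed tagging: Adv Noun Adj Adj Adj Det Adj Det Prep.
Checking each rule: R1 fail, R2 pass, R3 pass.
Only rule 1 fails.

1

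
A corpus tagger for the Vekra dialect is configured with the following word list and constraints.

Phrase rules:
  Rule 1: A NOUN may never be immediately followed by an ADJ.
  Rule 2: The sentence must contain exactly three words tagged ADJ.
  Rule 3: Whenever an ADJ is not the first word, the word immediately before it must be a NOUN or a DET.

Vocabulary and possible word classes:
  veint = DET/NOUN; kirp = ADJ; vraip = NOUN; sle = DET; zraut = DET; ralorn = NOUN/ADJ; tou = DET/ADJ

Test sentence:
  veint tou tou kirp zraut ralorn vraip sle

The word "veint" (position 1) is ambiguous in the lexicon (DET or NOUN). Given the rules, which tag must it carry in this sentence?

Candidates per position — 1:veint {DET,NOUN}; 2:tou {DET,ADJ}; 3:tou {DET,ADJ}; 4:kirp {ADJ}; 5:zraut {DET}; 6:ralorn {NOUN,ADJ}; 7:vraip {NOUN}; 8:sle {DET}.
Position 3: tagging it ADJ would leave rule 3 unsatisfiable, so it must be DET.
Position 6: tagging it NOUN would leave rule 2 unsatisfiable, so it must be ADJ.
Position 2: tagging it DET would leave rule 2 unsatisfiable, so it must be ADJ.
Position 1: tagging it NOUN would leave rule 1 unsatisfiable, so it must be DET.
The unique satisfying tagging is: DET ADJ DET ADJ DET ADJ NOUN DET.
Check: rule 1 satisfied; rule 2 satisfied; rule 3 satisfied.

DET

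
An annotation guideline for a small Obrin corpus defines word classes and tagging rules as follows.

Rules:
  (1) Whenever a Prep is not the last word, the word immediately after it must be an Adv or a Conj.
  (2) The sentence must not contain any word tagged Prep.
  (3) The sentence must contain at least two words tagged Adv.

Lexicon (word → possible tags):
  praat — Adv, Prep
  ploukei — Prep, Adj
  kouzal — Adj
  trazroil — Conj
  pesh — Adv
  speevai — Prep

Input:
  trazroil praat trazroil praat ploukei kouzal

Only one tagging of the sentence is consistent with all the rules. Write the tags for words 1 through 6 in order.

Conj Adv Conj Adv Adj Adj

Candidates per position — 1:trazroil {Conj}; 2:praat {Adv,Prep}; 3:trazroil {Conj}; 4:praat {Adv,Prep}; 5:ploukei {Prep,Adj}; 6:kouzal {Adj}.
Position 2: tagging it Prep would leave rule 2 unsatisfiable, so it must be Adv.
Position 4: tagging it Prep would leave rule 1 unsatisfiable, so it must be Adv.
Position 5: tagging it Prep would leave rule 1 unsatisfiable, so it must be Adj.
That leaves exactly one tagging: Conj Adv Conj Adv Adj Adj.
Checking: rule 1 ✓; rule 2 ✓; rule 3 ✓.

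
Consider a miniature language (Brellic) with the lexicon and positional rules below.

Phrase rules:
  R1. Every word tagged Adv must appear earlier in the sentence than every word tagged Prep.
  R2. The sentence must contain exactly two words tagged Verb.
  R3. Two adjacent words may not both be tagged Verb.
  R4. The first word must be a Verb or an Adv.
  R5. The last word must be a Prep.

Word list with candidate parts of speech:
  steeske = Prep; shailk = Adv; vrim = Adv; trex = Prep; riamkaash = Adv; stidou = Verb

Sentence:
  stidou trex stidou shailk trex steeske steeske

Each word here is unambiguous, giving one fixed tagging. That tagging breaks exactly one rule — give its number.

Fixed tagging: Verb Prep Verb Adv Prep Prep Prep.
Applying the rules: R1 fails, R2 ok, R3 ok, R4 ok, R5 ok.
Only rule 1 fails.

1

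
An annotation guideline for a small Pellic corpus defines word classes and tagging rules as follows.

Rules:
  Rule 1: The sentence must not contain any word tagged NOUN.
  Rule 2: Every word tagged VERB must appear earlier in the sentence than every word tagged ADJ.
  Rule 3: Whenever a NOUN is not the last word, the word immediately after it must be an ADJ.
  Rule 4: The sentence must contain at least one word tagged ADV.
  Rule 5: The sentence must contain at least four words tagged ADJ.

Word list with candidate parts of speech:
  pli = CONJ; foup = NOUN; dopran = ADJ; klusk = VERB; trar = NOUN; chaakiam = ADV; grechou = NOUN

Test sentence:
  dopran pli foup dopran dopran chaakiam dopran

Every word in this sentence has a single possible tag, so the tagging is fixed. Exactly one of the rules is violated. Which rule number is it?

Fixed tagging: ADJ CONJ NOUN ADJ ADJ ADV ADJ.
Rule check: R1 violated, R2 holds, R3 holds, R4 holds, R5 holds.
Only rule 1 fails.

1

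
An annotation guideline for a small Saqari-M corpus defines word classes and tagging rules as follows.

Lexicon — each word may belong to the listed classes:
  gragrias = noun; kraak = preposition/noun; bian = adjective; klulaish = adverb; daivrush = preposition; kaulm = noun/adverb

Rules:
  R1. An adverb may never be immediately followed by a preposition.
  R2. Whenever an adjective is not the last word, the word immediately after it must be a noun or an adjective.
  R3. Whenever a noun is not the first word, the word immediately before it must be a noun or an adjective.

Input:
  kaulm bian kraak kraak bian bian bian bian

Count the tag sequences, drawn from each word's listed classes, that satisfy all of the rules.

4

Candidates per position — 1:kaulm {noun,adverb}; 2:bian {adjective}; 3:kraak {preposition,noun}; 4:kraak {preposition,noun}; 5:bian {adjective}; 6:bian {adjective}; 7:bian {adjective}; 8:bian {adjective}.
There are 8 candidate sequences in total.
The sequences that satisfy every rule: noun adjective noun preposition adjective adjective adjective adjective; noun adjective noun noun adjective adjective adjective adjective; adverb adjective noun preposition adjective adjective adjective adjective; adverb adjective noun noun adjective adjective adjective adjective.
Count = 4.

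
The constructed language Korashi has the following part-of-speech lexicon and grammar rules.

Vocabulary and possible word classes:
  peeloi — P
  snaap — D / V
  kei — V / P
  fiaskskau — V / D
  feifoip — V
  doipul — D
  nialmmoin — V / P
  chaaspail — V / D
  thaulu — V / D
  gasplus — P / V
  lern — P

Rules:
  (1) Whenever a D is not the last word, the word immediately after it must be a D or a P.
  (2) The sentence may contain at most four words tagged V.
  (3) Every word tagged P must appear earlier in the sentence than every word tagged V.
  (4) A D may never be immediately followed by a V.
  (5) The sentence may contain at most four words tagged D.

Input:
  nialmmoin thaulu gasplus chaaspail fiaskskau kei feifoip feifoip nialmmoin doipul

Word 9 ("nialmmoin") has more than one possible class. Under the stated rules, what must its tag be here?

V

Candidates per position — 1:nialmmoin {V,P}; 2:thaulu {V,D}; 3:gasplus {P,V}; 4:chaaspail {V,D}; 5:fiaskskau {V,D}; 6:kei {V,P}; 7:feifoip {V}; 8:feifoip {V}; 9:nialmmoin {V,P}; 10:doipul {D}.
Position 9: P is ruled out by rule 3; that leaves V.
The remaining ambiguous positions (1, 2, 3, 4, 5, 6) are resolved jointly — only one combination satisfies every rule.
So the tagging must be: P D P D D P V V V D.
Checking: rule 1 satisfied; rule 2 satisfied; rule 3 satisfied; rule 4 satisfied; rule 5 satisfied.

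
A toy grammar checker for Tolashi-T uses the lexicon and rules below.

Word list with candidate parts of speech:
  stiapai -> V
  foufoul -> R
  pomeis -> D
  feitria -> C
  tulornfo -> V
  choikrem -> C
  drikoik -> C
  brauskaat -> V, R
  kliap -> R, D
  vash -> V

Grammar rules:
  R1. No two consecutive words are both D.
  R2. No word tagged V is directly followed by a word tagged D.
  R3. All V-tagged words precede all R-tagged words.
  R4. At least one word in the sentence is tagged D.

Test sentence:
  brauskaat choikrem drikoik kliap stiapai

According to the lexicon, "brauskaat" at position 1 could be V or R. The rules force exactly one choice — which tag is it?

Candidates per position — 1:brauskaat {V,R}; 2:choikrem {C}; 3:drikoik {C}; 4:kliap {R,D}; 5:stiapai {V}.
Position 1: tagging it R would leave rule 3 unsatisfiable, so it must be V.
Position 4: tagging it R would leave rule 3 unsatisfiable, so it must be D.
So the tagging must be: V C C D V.
Checking: rule 1 holds; rule 2 holds; rule 3 holds; rule 4 holds.

V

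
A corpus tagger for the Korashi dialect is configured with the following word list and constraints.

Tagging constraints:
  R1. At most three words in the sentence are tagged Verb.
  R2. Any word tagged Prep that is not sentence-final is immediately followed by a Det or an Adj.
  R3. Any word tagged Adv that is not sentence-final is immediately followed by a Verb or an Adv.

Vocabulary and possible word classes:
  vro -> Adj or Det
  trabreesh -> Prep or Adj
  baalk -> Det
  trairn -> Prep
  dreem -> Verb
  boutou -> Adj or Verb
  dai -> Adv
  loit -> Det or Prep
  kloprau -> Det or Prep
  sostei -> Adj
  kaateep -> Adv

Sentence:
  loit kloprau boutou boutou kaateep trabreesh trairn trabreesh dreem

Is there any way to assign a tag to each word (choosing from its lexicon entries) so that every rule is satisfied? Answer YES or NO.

Candidates per position — 1:loit {Det,Prep}; 2:kloprau {Det,Prep}; 3:boutou {Adj,Verb}; 4:boutou {Adj,Verb}; 5:kaateep {Adv}; 6:trabreesh {Prep,Adj}; 7:trairn {Prep}; 8:trabreesh {Prep,Adj}; 9:dreem {Verb}.
Rule 3 cannot be satisfied by any choice of tags from the lexicon.
So there is no consistent tagging.

NO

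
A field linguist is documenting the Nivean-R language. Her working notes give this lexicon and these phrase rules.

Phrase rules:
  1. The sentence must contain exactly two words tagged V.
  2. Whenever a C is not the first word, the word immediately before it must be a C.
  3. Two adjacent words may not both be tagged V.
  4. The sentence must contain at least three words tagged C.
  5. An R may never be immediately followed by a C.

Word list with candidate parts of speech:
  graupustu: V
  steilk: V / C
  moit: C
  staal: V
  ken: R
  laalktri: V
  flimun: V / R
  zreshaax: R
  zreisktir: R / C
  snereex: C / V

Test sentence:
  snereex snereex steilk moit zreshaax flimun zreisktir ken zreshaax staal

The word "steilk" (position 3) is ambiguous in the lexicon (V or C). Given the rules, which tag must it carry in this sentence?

C

Candidates per position — 1:snereex {C,V}; 2:snereex {C,V}; 3:steilk {V,C}; 4:moit {C}; 5:zreshaax {R}; 6:flimun {V,R}; 7:zreisktir {R,C}; 8:ken {R}; 9:zreshaax {R}; 10:staal {V}.
Word 1 cannot be V — rule 2 would then fail for every completion. It is C.
Word 2 cannot be V — rule 2 would then fail for every completion. It is C.
Word 3 cannot be V — rule 2 would then fail for every completion. It is C.
Word 6 cannot be R — rule 1 would then fail for every completion. It is V.
Word 7 cannot be C — rule 2 would then fail for every completion. It is R.
The only consistent sequence is: C C C C R V R R R V.
Checking: rule 1 satisfied; rule 2 satisfied; rule 3 satisfied; rule 4 satisfied; rule 5 satisfied.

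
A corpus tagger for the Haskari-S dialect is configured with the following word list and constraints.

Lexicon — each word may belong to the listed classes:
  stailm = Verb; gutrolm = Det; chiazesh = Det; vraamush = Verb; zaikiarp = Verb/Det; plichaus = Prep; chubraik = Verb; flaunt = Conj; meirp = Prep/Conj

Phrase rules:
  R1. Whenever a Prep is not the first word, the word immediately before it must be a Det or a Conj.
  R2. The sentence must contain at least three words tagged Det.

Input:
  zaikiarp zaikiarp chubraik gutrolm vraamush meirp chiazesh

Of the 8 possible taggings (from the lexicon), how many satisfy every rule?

3

Candidates per position — 1:zaikiarp {Verb,Det}; 2:zaikiarp {Verb,Det}; 3:chubraik {Verb}; 4:gutrolm {Det}; 5:vraamush {Verb}; 6:meirp {Prep,Conj}; 7:chiazesh {Det}.
There are 8 candidate sequences in total.
The sequences that satisfy every rule: Verb Det Verb Det Verb Conj Det; Det Verb Verb Det Verb Conj Det; Det Det Verb Det Verb Conj Det.
Count = 3.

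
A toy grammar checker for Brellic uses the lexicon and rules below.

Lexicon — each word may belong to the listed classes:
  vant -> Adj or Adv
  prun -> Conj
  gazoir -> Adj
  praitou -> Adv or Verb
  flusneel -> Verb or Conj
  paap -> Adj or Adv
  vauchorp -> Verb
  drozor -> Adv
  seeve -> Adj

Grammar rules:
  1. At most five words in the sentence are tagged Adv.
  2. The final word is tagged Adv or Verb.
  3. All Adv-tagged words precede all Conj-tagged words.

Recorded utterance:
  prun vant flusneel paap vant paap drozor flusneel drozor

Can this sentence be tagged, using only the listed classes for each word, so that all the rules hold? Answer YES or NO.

NO

Candidates per position — 1:prun {Conj}; 2:vant {Adj,Adv}; 3:flusneel {Verb,Conj}; 4:paap {Adj,Adv}; 5:vant {Adj,Adv}; 6:paap {Adj,Adv}; 7:drozor {Adv}; 8:flusneel {Verb,Conj}; 9:drozor {Adv}.
Rule 3 cannot be satisfied by any choice of tags from the lexicon.
So there is no consistent tagging.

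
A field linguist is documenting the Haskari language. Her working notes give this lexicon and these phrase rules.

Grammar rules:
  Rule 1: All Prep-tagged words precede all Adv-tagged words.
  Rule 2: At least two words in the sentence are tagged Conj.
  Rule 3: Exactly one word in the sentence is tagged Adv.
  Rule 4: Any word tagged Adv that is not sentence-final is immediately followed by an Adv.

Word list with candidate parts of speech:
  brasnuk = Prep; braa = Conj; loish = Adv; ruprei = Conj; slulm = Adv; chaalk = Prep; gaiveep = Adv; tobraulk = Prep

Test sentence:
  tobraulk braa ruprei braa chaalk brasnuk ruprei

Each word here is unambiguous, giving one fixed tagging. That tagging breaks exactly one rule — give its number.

3

Fixed tagging: Prep Conj Conj Conj Prep Prep Conj.
Checking each rule: R1 pass, R2 pass, R3 fail, R4 pass.
Only rule 3 fails.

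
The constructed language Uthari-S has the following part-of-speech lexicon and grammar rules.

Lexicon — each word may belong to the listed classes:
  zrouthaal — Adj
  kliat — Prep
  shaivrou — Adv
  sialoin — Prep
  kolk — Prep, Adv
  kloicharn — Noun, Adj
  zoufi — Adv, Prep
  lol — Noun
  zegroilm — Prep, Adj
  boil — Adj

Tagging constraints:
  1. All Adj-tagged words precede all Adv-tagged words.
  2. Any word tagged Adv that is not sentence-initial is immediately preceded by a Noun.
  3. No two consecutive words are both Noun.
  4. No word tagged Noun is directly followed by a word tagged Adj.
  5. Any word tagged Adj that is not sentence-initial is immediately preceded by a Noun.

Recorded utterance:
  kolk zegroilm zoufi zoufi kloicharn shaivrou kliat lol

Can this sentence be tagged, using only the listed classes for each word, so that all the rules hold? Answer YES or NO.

Candidates per position — 1:kolk {Prep,Adv}; 2:zegroilm {Prep,Adj}; 3:zoufi {Adv,Prep}; 4:zoufi {Adv,Prep}; 5:kloicharn {Noun,Adj}; 6:shaivrou {Adv}; 7:kliat {Prep}; 8:lol {Noun}.
One satisfying assignment: Adv Prep Prep Prep Noun Adv Prep Noun.
Checking: rule 1 satisfied; rule 2 satisfied; rule 3 satisfied; rule 4 satisfied; rule 5 satisfied.

YES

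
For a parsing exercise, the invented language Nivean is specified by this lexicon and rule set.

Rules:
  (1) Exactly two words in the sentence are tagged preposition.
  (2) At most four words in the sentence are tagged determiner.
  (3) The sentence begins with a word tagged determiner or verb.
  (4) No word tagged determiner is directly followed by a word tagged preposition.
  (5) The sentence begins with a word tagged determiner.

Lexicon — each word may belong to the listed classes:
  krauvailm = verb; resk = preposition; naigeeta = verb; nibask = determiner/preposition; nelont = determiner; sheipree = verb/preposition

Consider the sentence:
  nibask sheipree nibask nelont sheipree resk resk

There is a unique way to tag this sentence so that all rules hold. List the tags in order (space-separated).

determiner verb determiner determiner verb preposition preposition

Candidates per position — 1:nibask {determiner,preposition}; 2:sheipree {verb,preposition}; 3:nibask {determiner,preposition}; 4:nelont {determiner}; 5:sheipree {verb,preposition}; 6:resk {preposition}; 7:resk {preposition}.
At position 1, choosing preposition makes rule 1 impossible to satisfy; hence determiner.
At position 2, choosing preposition makes rule 1 impossible to satisfy; hence verb.
At position 3, choosing preposition makes rule 1 impossible to satisfy; hence determiner.
At position 5, choosing preposition makes rule 1 impossible to satisfy; hence verb.
That leaves exactly one tagging: determiner verb determiner determiner verb preposition preposition.
Check: rule 1 ✓; rule 2 ✓; rule 3 ✓; rule 4 ✓; rule 5 ✓.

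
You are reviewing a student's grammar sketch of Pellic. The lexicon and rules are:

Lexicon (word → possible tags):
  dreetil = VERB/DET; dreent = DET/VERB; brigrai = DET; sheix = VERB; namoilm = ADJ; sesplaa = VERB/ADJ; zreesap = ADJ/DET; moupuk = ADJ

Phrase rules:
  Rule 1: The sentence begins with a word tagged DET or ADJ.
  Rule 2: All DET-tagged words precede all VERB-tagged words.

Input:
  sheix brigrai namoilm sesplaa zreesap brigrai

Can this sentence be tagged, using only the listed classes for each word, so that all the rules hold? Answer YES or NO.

NO

Candidates per position — 1:sheix {VERB}; 2:brigrai {DET}; 3:namoilm {ADJ}; 4:sesplaa {VERB,ADJ}; 5:zreesap {ADJ,DET}; 6:brigrai {DET}.
Rule 1 cannot be satisfied by any choice of tags from the lexicon.
So there is no consistent tagging.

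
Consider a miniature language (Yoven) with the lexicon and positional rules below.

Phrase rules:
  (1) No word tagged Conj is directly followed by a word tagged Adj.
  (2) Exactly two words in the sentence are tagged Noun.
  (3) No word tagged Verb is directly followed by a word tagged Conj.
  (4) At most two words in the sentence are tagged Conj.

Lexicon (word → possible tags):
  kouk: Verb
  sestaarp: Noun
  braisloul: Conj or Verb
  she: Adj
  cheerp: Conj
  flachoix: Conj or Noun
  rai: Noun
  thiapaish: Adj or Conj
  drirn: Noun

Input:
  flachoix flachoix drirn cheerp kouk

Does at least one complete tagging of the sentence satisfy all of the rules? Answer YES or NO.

Candidates per position — 1:flachoix {Conj,Noun}; 2:flachoix {Conj,Noun}; 3:drirn {Noun}; 4:cheerp {Conj}; 5:kouk {Verb}.
One satisfying assignment: Noun Conj Noun Conj Verb.
Checking: rule 1 ✓; rule 2 ✓; rule 3 ✓; rule 4 ✓.

YES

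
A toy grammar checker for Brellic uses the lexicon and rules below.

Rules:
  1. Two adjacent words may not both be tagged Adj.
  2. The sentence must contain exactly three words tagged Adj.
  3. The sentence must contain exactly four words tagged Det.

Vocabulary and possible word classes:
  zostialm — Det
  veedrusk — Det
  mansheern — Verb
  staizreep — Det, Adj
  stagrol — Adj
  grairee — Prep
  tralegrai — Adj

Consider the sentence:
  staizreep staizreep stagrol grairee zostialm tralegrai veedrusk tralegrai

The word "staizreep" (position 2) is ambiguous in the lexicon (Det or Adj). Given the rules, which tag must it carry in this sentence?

Candidates per position — 1:staizreep {Det,Adj}; 2:staizreep {Det,Adj}; 3:stagrol {Adj}; 4:grairee {Prep}; 5:zostialm {Det}; 6:tralegrai {Adj}; 7:veedrusk {Det}; 8:tralegrai {Adj}.
At position 1, choosing Adj makes rule 2 impossible to satisfy; hence Det.
At position 2, choosing Adj makes rule 1 impossible to satisfy; hence Det.
The unique satisfying tagging is: Det Det Adj Prep Det Adj Det Adj.
Check: rule 1 ✓; rule 2 ✓; rule 3 ✓.

Det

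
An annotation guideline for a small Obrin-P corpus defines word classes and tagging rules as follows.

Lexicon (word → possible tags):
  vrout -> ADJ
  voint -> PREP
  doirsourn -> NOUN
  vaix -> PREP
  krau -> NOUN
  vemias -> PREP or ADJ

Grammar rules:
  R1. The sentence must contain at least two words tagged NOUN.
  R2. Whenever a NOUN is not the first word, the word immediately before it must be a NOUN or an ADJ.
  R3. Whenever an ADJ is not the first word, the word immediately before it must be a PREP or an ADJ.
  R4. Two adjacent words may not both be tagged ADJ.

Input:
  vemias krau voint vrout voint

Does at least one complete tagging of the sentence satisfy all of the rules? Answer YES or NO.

Candidates per position — 1:vemias {PREP,ADJ}; 2:krau {NOUN}; 3:voint {PREP}; 4:vrout {ADJ}; 5:voint {PREP}.
Rule 1 cannot be satisfied by any choice of tags from the lexicon.
So there is no consistent tagging.

NO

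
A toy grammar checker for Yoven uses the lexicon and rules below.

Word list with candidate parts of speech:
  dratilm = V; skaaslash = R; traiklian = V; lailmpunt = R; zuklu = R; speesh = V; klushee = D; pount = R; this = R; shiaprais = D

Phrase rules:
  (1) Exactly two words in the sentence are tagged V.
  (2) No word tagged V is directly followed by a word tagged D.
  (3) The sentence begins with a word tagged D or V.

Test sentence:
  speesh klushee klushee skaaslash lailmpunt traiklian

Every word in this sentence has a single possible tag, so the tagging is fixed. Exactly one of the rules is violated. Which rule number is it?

Fixed tagging: V D D R R V.
Applying the rules: R1 ok, R2 fails, R3 ok.
Only rule 2 fails.

2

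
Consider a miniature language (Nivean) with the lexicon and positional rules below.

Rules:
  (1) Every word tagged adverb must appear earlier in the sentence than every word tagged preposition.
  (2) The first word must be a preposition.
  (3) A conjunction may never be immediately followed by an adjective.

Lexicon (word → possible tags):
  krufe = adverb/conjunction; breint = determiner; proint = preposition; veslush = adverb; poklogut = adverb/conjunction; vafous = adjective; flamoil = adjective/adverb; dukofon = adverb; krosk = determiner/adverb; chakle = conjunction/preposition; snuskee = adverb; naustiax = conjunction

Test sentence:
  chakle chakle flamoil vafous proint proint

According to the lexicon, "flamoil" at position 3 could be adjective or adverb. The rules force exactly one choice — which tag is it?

Candidates per position — 1:chakle {conjunction,preposition}; 2:chakle {conjunction,preposition}; 3:flamoil {adjective,adverb}; 4:vafous {adjective}; 5:proint {preposition}; 6:proint {preposition}.
Position 1: conjunction is ruled out by rule 2; that leaves preposition.
Position 3: adverb is ruled out by rule 1; that leaves adjective.
Position 2: conjunction is ruled out by rule 3; that leaves preposition.
So the tagging must be: preposition preposition adjective adjective preposition preposition.
Rule-by-rule: rule 1 ok; rule 2 ok; rule 3 ok.

adjective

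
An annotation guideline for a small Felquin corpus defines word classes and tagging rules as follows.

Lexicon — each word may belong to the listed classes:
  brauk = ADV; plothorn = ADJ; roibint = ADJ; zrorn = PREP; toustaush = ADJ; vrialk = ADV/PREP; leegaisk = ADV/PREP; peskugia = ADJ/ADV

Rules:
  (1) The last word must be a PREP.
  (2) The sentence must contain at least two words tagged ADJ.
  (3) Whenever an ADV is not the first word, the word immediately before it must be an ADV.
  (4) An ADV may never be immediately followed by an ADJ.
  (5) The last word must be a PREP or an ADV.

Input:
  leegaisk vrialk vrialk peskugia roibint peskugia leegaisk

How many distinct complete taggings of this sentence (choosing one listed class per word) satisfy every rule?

3

Candidates per position — 1:leegaisk {ADV,PREP}; 2:vrialk {ADV,PREP}; 3:vrialk {ADV,PREP}; 4:peskugia {ADJ,ADV}; 5:roibint {ADJ}; 6:peskugia {ADJ,ADV}; 7:leegaisk {ADV,PREP}.
There are 64 candidate sequences in total.
The sequences that satisfy every rule: ADV ADV PREP ADJ ADJ ADJ PREP; ADV PREP PREP ADJ ADJ ADJ PREP; PREP PREP PREP ADJ ADJ ADJ PREP.
Count = 3.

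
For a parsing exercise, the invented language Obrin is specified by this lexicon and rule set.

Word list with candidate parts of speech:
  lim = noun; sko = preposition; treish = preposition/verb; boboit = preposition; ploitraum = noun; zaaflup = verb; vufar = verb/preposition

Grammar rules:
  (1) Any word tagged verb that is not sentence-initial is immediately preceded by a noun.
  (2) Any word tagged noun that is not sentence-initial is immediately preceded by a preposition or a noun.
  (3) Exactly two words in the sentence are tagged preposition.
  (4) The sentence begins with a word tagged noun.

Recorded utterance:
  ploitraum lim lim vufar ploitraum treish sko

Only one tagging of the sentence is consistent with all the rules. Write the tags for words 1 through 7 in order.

noun noun noun preposition noun verb preposition

Candidates per position — 1:ploitraum {noun}; 2:lim {noun}; 3:lim {noun}; 4:vufar {verb,preposition}; 5:ploitraum {noun}; 6:treish {preposition,verb}; 7:sko {preposition}.
If word 4 were verb, no tagging could satisfy rule 2; so word 4 is preposition.
If word 6 were preposition, no tagging could satisfy rule 3; so word 6 is verb.
So the tagging must be: noun noun noun preposition noun verb preposition.
Check: rule 1 ✓; rule 2 ✓; rule 3 ✓; rule 4 ✓.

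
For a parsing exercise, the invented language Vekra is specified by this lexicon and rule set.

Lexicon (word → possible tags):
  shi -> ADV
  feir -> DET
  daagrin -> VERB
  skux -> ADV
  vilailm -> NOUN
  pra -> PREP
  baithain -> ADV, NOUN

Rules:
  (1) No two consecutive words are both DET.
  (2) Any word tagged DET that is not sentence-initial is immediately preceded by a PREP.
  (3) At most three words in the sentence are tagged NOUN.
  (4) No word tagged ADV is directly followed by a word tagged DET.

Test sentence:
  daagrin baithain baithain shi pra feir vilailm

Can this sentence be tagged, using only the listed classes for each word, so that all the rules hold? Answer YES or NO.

YES

Candidates per position — 1:daagrin {VERB}; 2:baithain {ADV,NOUN}; 3:baithain {ADV,NOUN}; 4:shi {ADV}; 5:pra {PREP}; 6:feir {DET}; 7:vilailm {NOUN}.
One satisfying assignment: VERB NOUN ADV ADV PREP DET NOUN.
Verifying each rule — rule 1 ✓; rule 2 ✓; rule 3 ✓; rule 4 ✓.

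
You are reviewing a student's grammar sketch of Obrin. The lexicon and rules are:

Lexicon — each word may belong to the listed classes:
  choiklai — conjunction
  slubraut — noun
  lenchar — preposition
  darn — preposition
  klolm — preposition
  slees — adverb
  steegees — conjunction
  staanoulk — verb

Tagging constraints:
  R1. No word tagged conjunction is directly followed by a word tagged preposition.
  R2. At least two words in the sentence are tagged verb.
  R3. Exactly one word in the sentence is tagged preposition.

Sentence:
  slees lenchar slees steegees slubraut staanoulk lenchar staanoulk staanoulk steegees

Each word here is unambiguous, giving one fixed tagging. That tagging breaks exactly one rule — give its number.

Fixed tagging: adverb preposition adverb conjunction noun verb preposition verb verb conjunction.
Checking each rule: R1 ✓, R2 ✓, R3 ✗.
Only rule 3 fails.

3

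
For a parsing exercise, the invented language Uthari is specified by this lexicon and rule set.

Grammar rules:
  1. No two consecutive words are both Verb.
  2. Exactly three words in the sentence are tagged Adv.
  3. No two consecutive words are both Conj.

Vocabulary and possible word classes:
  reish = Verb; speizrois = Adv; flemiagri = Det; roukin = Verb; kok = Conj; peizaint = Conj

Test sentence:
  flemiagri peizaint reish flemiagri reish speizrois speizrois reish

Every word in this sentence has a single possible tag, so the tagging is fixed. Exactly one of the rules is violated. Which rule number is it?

Fixed tagging: Det Conj Verb Det Verb Adv Adv Verb.
Checking each rule: R1 pass, R2 fail, R3 pass.
Only rule 2 fails.

2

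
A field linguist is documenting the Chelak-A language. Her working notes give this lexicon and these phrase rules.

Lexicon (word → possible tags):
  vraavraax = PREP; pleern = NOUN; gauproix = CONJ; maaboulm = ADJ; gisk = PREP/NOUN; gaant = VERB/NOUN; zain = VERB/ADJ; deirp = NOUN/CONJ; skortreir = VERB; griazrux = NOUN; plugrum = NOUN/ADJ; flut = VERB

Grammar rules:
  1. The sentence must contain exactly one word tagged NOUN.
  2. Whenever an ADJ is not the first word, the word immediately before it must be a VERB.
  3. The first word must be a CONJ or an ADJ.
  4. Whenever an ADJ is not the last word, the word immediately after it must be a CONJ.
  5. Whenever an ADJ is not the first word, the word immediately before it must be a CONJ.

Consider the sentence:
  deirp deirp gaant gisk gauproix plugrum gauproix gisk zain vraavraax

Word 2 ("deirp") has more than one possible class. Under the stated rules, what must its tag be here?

CONJ

Candidates per position — 1:deirp {NOUN,CONJ}; 2:deirp {NOUN,CONJ}; 3:gaant {VERB,NOUN}; 4:gisk {PREP,NOUN}; 5:gauproix {CONJ}; 6:plugrum {NOUN,ADJ}; 7:gauproix {CONJ}; 8:gisk {PREP,NOUN}; 9:zain {VERB,ADJ}; 10:vraavraax {PREP}.
Position 1: NOUN is ruled out by rule 3; that leaves CONJ.
Position 6: ADJ is ruled out by rule 2; that leaves NOUN.
Position 8: NOUN is ruled out by rule 1; that leaves PREP.
Position 9: ADJ is ruled out by rule 2; that leaves VERB.
Position 2: NOUN is ruled out by rule 1; that leaves CONJ.
Position 3: NOUN is ruled out by rule 1; that leaves VERB.
Position 4: NOUN is ruled out by rule 1; that leaves PREP.
So the tagging must be: CONJ CONJ VERB PREP CONJ NOUN CONJ PREP VERB PREP.
Check: rule 1 ✓; rule 2 ✓; rule 3 ✓; rule 4 ✓; rule 5 ✓.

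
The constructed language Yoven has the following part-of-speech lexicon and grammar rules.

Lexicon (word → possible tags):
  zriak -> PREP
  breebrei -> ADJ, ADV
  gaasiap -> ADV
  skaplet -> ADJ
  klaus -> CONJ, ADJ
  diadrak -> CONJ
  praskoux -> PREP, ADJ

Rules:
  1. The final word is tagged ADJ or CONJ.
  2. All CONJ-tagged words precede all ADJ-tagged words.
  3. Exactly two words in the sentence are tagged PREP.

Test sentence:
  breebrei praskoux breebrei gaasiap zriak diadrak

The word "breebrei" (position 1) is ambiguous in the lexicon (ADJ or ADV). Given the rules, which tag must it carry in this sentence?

Candidates per position — 1:breebrei {ADJ,ADV}; 2:praskoux {PREP,ADJ}; 3:breebrei {ADJ,ADV}; 4:gaasiap {ADV}; 5:zriak {PREP}; 6:diadrak {CONJ}.
Word 1 cannot be ADJ — rule 2 would then fail for every completion. It is ADV.
Word 2 cannot be ADJ — rule 2 would then fail for every completion. It is PREP.
Word 3 cannot be ADJ — rule 2 would then fail for every completion. It is ADV.
So the tagging must be: ADV PREP ADV ADV PREP CONJ.
Checking: rule 1 ✓; rule 2 ✓; rule 3 ✓.

ADV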